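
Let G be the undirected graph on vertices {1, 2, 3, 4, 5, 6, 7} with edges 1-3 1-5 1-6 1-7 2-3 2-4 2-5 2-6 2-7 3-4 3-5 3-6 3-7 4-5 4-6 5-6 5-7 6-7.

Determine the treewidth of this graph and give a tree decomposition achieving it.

Every bag has size at most 5, so the width is 5 − 1 = 4 and tw(G) ≤ 4. On the other hand G contains the 5-clique {1, 3, 5, 6, 7}. A clique must lie in a single bag of any decomposition, so no decomposition can have width below 4. The upper and lower bounds meet at 4, so that is the treewidth.

Treewidth 4.
One such decomposition:
Bags: B1 = {2, 3, 4, 5, 6}  B2 = {2, 3, 5, 6, 7}  B3 = {1, 3, 5, 6, 7}
Tree: B1–B2, B2–B3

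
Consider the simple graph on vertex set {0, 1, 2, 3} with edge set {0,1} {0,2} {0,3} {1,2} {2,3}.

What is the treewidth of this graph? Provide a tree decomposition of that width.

Every bag has size at most 3, so the width is 3 − 1 = 2 and tw(G) ≤ 2. On the other hand G contains the 3-clique {0, 1, 2}. A clique must lie in a single bag of any decomposition, so no decomposition can have width below 2. Combining the bounds, tw(G) = 2.

Treewidth 2.
Bags: B1 = {0, 2, 3}  B2 = {0, 1, 2}
Tree: B1–B2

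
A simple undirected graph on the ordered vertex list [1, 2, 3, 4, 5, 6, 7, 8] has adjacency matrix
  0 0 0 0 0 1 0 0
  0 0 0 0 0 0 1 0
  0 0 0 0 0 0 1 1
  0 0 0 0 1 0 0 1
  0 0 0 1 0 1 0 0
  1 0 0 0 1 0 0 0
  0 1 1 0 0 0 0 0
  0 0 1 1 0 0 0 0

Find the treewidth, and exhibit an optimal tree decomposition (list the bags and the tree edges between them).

Each bag holds 2 vertices, so the decomposition has width 1, which upper-bounds the treewidth. Any graph with an edge has treewidth ≥ 1, and G has the edge 1–6. Hence tw(G) = 1 exactly.

Treewidth 1.
One such decomposition:
Bags: B1 = {1, 6}  B2 = {5, 6}  B3 = {4, 5}  B4 = {4, 8}  B5 = {3, 8}  B6 = {3, 7}  B7 = {2, 7}
Tree: B1–B2, B2–B3, B3–B4, B4–B5, B5–B6, B6–B7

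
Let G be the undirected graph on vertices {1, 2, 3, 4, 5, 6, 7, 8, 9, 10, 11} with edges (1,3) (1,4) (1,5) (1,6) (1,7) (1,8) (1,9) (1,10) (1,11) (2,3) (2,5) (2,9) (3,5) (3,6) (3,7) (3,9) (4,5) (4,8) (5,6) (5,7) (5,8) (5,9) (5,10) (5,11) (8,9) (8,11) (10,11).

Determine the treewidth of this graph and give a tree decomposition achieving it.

Treewidth 3.
One optimal decomposition is:
Bags: B1 = {1, 5, 8, 11}  B2 = {1, 5, 8, 9}  B3 = {1, 5, 10, 11}  B4 = {1, 3, 5, 9}  B5 = {1, 4, 5, 8}  B6 = {1, 3, 5, 7}  B7 = {2, 3, 5, 9}  B8 = {1, 3, 5, 6}
Tree: B1–B2, B1–B3, B2–B4, B2–B5, B4–B6, B4–B7, B6–B8

Every bag has size at most 4, so the width is 4 − 1 = 3 and tw(G) ≤ 3. For the lower bound, the 4 vertices {1, 3, 5, 9} are pairwise adjacent, and any tree decomposition puts a clique entirely inside one bag — forcing width ≥ 3. Hence tw(G) = 3 exactly.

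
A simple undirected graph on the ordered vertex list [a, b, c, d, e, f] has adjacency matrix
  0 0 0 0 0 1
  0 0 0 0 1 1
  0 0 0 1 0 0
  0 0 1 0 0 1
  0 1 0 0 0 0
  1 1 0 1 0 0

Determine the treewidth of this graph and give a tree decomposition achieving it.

Treewidth 1.
One optimal decomposition is:
Bags: B1 = {b, f}  B2 = {b, e}  B3 = {a, f}  B4 = {d, f}  B5 = {c, d}
Tree: B1–B2, B1–B3, B3–B4, B4–B5

Every bag has size at most 2, so the width is 2 − 1 = 1 and tw(G) ≤ 1. Since G has at least one edge (e.g. f–b), it is not an edgeless graph, so tw(G) ≥ 1. Hence tw(G) = 1 exactly.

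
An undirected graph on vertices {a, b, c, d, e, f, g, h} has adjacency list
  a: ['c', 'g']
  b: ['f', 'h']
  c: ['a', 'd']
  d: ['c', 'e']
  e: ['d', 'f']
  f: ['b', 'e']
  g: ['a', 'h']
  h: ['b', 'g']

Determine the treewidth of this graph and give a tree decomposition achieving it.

The largest bag has 3 vertices, giving width 2; this decomposition certifies tw(G) ≤ 2. The edges c–d–e–f–b–h–g–a–c form a cycle, so G is not a tree and its treewidth is at least 2. Hence tw(G) = 2 exactly.

Treewidth 2.
One optimal decomposition is:
Bags: B1 = {c, d, e}  B2 = {c, e, f}  B3 = {b, c, f}  B4 = {b, c, h}  B5 = {c, g, h}  B6 = {a, c, g}
Tree: B1–B2, B2–B3, B3–B4, B4–B5, B5–B6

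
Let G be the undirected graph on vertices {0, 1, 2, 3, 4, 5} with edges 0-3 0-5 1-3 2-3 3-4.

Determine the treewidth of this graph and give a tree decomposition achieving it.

Treewidth 1.
One optimal decomposition is:
Bags: B1 = {0, 3}  B2 = {2, 3}  B3 = {3, 4}  B4 = {0, 5}  B5 = {1, 3}
Tree: B1–B2, B2–B3, B1–B4, B2–B5

Every bag has size at most 2, so the width is 2 − 1 = 1 and tw(G) ≤ 1. Any graph with an edge has treewidth ≥ 1, and G has the edge 0–3. Therefore the treewidth is 1.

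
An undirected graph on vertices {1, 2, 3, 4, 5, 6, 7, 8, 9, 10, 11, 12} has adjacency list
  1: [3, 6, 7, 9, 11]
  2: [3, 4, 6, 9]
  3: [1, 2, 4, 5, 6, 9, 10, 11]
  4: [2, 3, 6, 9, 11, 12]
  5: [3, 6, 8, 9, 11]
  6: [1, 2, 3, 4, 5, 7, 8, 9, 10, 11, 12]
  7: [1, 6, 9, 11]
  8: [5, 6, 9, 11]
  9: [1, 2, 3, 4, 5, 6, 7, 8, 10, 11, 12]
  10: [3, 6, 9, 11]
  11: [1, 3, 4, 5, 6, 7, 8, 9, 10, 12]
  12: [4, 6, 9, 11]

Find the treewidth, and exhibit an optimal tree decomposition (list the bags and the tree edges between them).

Each bag holds 5 vertices, so the decomposition has width 4, which upper-bounds the treewidth. For the lower bound, the 5 vertices {2, 3, 4, 6, 9} are pairwise adjacent, and any tree decomposition puts a clique entirely inside one bag — forcing width ≥ 4. Therefore the treewidth is 4.

Treewidth 4.
Bags: B1 = {3, 4, 6, 9, 11}  B2 = {4, 6, 9, 11, 12}  B3 = {3, 5, 6, 9, 11}  B4 = {1, 3, 6, 9, 11}  B5 = {1, 6, 7, 9, 11}  B6 = {5, 6, 8, 9, 11}  B7 = {3, 6, 9, 10, 11}  B8 = {2, 3, 4, 6, 9}
Tree: B1–B2, B1–B3, B3–B4, B4–B5, B3–B6, B4–B7, B1–B8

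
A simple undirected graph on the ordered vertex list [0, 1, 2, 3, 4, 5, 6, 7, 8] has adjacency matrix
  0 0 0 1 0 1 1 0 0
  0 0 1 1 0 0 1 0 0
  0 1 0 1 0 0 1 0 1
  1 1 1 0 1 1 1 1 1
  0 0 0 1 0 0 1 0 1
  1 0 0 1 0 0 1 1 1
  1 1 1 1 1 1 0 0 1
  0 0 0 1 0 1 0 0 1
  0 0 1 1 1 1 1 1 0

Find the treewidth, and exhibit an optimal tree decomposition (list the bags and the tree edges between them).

The largest bag has 4 vertices, giving width 3; this decomposition certifies tw(G) ≤ 3. Conversely, {0, 3, 5, 6} is a clique of size 4, and the vertices of any clique must share a bag in every tree decomposition; so some bag has ≥ 4 vertices and tw(G) ≥ 3. Hence tw(G) = 3 exactly.

Treewidth 3.
One such decomposition:
Bags: B1 = {2, 3, 6, 8}  B2 = {3, 5, 6, 8}  B3 = {3, 4, 6, 8}  B4 = {0, 3, 5, 6}  B5 = {3, 5, 7, 8}  B6 = {1, 2, 3, 6}
Tree: B1–B2, B1–B3, B2–B4, B2–B5, B1–B6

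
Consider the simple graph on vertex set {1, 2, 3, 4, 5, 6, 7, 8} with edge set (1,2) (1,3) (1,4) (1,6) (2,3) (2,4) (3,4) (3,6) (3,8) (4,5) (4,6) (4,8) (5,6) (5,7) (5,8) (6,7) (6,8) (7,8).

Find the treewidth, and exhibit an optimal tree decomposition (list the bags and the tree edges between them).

Treewidth 3.
Bags: B1 = {5, 6, 7, 8}  B2 = {4, 5, 6, 8}  B3 = {3, 4, 6, 8}  B4 = {1, 3, 4, 6}  B5 = {1, 2, 3, 4}
Tree: B1–B2, B2–B3, B3–B4, B4–B5

Each bag holds 4 vertices, so the decomposition has width 3, which upper-bounds the treewidth. Conversely, {3, 4, 6, 8} is a clique of size 4, and the vertices of any clique must share a bag in every tree decomposition; so some bag has ≥ 4 vertices and tw(G) ≥ 3. Combining the bounds, tw(G) = 3.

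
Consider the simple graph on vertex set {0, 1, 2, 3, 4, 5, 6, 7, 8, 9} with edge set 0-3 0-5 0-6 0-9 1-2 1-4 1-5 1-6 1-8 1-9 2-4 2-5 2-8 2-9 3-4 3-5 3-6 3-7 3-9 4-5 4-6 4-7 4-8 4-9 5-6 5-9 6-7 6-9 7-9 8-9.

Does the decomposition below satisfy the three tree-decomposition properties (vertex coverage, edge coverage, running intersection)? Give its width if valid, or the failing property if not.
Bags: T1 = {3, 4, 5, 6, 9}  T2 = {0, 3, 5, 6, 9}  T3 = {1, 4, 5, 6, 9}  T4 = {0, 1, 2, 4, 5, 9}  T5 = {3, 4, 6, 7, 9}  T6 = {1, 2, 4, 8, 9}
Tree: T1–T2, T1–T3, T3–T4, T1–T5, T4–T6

No — bags containing vertex 0 are not connected in the tree.

A tree decomposition must satisfy three properties: every vertex lies in some bag; for every edge, both endpoints lie together in some bag; and for every vertex, the bags containing it form a connected subtree. Here bags containing vertex 0 are not connected in the tree, so the decomposition is invalid.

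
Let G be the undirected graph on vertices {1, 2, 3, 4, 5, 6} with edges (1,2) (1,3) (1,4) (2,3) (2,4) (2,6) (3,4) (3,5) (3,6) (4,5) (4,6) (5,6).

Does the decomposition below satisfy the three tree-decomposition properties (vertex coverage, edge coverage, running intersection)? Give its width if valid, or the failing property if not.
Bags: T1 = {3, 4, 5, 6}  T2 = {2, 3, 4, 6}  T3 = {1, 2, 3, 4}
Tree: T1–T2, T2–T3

Yes; width 3.

Every vertex of G appears in some bag (union = {1, 2, 3, 4, 5, 6}); every edge is covered by a bag; and for each vertex v the set of bags containing v is connected in the bag tree. The decomposition is therefore valid. The largest bag has 4 vertices, so the width is 3.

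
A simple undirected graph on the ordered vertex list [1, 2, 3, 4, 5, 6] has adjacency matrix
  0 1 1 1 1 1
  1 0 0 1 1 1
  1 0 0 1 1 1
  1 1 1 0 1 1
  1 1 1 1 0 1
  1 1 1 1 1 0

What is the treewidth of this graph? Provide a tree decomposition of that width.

Every bag has size at most 5, so the width is 5 − 1 = 4 and tw(G) ≤ 4. For the lower bound, the 5 vertices {1, 2, 4, 5, 6} are pairwise adjacent, and any tree decomposition puts a clique entirely inside one bag — forcing width ≥ 4. Therefore the treewidth is 4.

Treewidth 4.
One such decomposition:
Bags: B1 = {1, 2, 4, 5, 6}  B2 = {1, 3, 4, 5, 6}
Tree: B1–B2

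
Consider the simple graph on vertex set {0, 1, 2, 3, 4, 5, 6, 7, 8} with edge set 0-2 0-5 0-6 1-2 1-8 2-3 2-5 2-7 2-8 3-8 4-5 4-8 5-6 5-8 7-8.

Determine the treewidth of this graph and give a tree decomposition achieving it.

Treewidth 2.
One optimal decomposition is:
Bags: B1 = {2, 5, 8}  B2 = {2, 3, 8}  B3 = {2, 7, 8}  B4 = {1, 2, 8}  B5 = {0, 2, 5}  B6 = {4, 5, 8}  B7 = {0, 5, 6}
Tree: B1–B2, B2–B3, B3–B4, B1–B5, B1–B6, B5–B7

Each bag holds 3 vertices, so the decomposition has width 2, which upper-bounds the treewidth. Conversely, {0, 2, 5} is a clique of size 3, and the vertices of any clique must share a bag in every tree decomposition; so some bag has ≥ 3 vertices and tw(G) ≥ 2. Hence tw(G) = 2 exactly.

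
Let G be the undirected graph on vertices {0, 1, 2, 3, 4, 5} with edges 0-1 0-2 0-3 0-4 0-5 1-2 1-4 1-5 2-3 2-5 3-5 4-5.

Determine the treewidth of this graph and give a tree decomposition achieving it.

Every bag has size at most 4, so the width is 4 − 1 = 3 and tw(G) ≤ 3. On the other hand G contains the 4-clique {0, 1, 2, 5}. A clique must lie in a single bag of any decomposition, so no decomposition can have width below 3. Combining the bounds, tw(G) = 3.

Treewidth 3.
Bags: B1 = {0, 1, 2, 5}  B2 = {0, 2, 3, 5}  B3 = {0, 1, 4, 5}
Tree: B1–B2, B1–B3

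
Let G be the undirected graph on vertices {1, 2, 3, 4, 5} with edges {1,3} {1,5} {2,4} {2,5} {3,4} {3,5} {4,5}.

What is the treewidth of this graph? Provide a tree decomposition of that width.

Each bag holds 3 vertices, so the decomposition has width 2, which upper-bounds the treewidth. Conversely, {2, 4, 5} is a clique of size 3, and the vertices of any clique must share a bag in every tree decomposition; so some bag has ≥ 3 vertices and tw(G) ≥ 2. Therefore the treewidth is 2.

Treewidth 2.
One optimal decomposition is:
Bags: B1 = {3, 4, 5}  B2 = {1, 3, 5}  B3 = {2, 4, 5}
Tree: B1–B2, B1–B3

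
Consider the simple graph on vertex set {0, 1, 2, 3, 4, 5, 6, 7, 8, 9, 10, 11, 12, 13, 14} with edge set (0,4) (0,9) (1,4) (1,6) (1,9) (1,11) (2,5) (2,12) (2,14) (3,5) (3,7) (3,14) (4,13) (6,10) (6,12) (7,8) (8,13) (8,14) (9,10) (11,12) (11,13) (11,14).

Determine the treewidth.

A width-3 tree decomposition is:
Bags: B1 = {0, 6, 9, 10}  B2 = {0, 1, 6, 9}  B3 = {0, 1, 4, 6}  B4 = {1, 4, 6, 12}  B5 = {1, 4, 11, 12}  B6 = {4, 11, 12, 13}  B7 = {2, 11, 12, 13}  B8 = {2, 11, 13, 14}  B9 = {2, 8, 13, 14}  B10 = {2, 5, 8, 14}  B11 = {3, 5, 8, 14}  B12 = {3, 5, 7, 8}
Tree: B1–B2, B2–B3, B3–B4, B4–B5, B5–B6, B6–B7, B7–B8, B8–B9, B9–B10, B10–B11, B11–B12
The largest bag has 4 vertices, giving width 3; this decomposition certifies tw(G) ≤ 3. For the lower bound: the 4 vertex sets {0,9,10}, {6}, {1}, {4,11,12,13} are disjoint, each induces a connected subgraph, and every pair is joined by at least one edge of G. Contracting each set to a single vertex therefore yields K_{4} as a minor, and since treewidth is minor-monotone, tw(G) ≥ tw(K_{4}) = 3. Hence tw(G) = 3 exactly.

3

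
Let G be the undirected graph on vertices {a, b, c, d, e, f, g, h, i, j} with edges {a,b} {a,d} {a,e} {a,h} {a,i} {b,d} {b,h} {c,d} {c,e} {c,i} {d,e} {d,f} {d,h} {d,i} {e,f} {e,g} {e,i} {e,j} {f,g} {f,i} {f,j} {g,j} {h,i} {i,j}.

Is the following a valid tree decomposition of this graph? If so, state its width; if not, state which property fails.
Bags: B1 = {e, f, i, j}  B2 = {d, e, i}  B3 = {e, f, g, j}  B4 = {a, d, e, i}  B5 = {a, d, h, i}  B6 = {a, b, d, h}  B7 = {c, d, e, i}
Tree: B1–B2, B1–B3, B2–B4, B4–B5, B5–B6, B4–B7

No — edge (f,d) lies in no bag.

A tree decomposition must satisfy three properties: every vertex lies in some bag; for every edge, both endpoints lie together in some bag; and for every vertex, the bags containing it form a connected subtree. Here edge (f,d) lies in no bag, so the decomposition is invalid.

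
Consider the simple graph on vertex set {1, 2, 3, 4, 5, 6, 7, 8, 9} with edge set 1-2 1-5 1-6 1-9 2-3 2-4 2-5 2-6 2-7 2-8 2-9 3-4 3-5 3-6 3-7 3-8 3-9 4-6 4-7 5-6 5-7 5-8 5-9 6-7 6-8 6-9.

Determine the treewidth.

4

A width-4 tree decomposition is:
Bags: B1 = {2, 3, 5, 6, 7}  B2 = {2, 3, 5, 6, 8}  B3 = {2, 3, 5, 6, 9}  B4 = {2, 3, 4, 6, 7}  B5 = {1, 2, 5, 6, 9}
Tree: B1–B2, B1–B3, B1–B4, B3–B5
Every bag has size at most 5, so the width is 5 − 1 = 4 and tw(G) ≤ 4. For the lower bound, the 5 vertices {1, 2, 5, 6, 9} are pairwise adjacent, and any tree decomposition puts a clique entirely inside one bag — forcing width ≥ 4. Hence tw(G) = 4 exactly.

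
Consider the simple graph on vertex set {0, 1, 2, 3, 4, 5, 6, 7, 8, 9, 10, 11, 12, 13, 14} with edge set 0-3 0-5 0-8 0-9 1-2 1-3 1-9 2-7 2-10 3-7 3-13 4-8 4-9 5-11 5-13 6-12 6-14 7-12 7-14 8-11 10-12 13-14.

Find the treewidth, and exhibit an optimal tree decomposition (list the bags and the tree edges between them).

Treewidth 3.
One such decomposition:
Bags: B1 = {4, 8, 9, 11}  B2 = {0, 8, 9, 11}  B3 = {0, 5, 9, 11}  B4 = {0, 1, 5, 9}  B5 = {0, 1, 3, 5}  B6 = {1, 3, 5, 13}  B7 = {1, 2, 3, 13}  B8 = {2, 3, 7, 13}  B9 = {2, 7, 13, 14}  B10 = {2, 7, 10, 14}  B11 = {7, 10, 12, 14}  B12 = {6, 10, 12, 14}
Tree: B1–B2, B2–B3, B3–B4, B4–B5, B5–B6, B6–B7, B7–B8, B8–B9, B9–B10, B10–B11, B11–B12

Every bag has size at most 4, so the width is 4 − 1 = 3 and tw(G) ≤ 3. For the lower bound: the 4 vertex sets {4,8,11}, {9}, {0}, {1,3,5,13} are disjoint, each induces a connected subgraph, and every pair is joined by at least one edge of G. Contracting each set to a single vertex therefore yields K_{4} as a minor, and since treewidth is minor-monotone, tw(G) ≥ tw(K_{4}) = 3. Combining the bounds, tw(G) = 3.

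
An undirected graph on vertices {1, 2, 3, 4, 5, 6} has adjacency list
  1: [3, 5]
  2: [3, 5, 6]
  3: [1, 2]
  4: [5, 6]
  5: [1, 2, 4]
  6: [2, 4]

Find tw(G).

2

A width-2 tree decomposition is:
Bags: B1 = {2, 4, 6}  B2 = {2, 4, 5}  B3 = {2, 3, 5}  B4 = {1, 3, 5}
Tree: B1–B2, B2–B3, B3–B4
Each bag holds 3 vertices, so the decomposition has width 2, which upper-bounds the treewidth. The edges 6–4–5–2–6 form a cycle, so G is not a tree and its treewidth is at least 2. Hence tw(G) = 2 exactly.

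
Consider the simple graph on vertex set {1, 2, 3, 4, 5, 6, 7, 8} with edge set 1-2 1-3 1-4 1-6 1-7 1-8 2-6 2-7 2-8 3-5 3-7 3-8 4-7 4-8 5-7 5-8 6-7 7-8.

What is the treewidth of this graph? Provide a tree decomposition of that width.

Treewidth 3.
One optimal decomposition is:
Bags: B1 = {1, 4, 7, 8}  B2 = {1, 3, 7, 8}  B3 = {3, 5, 7, 8}  B4 = {1, 2, 7, 8}  B5 = {1, 2, 6, 7}
Tree: B1–B2, B2–B3, B2–B4, B4–B5

The largest bag has 4 vertices, giving width 3; this decomposition certifies tw(G) ≤ 3. On the other hand G contains the 4-clique {1, 2, 7, 8}. A clique must lie in a single bag of any decomposition, so no decomposition can have width below 3. Combining the bounds, tw(G) = 3.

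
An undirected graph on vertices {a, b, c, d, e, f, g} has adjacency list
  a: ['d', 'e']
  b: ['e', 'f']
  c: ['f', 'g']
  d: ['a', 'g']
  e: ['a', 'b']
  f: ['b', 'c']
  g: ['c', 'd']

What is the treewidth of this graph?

2

A width-2 tree decomposition is:
Bags: B1 = {b, e, f}  B2 = {a, e, f}  B3 = {a, d, f}  B4 = {d, f, g}  B5 = {c, f, g}
Tree: B1–B2, B2–B3, B3–B4, B4–B5
The largest bag has 3 vertices, giving width 2; this decomposition certifies tw(G) ≤ 2. For the lower bound, G contains the cycle f–b–e–a–d–g–c–f, so G is not a forest; only forests have treewidth ≤ 1, hence tw(G) ≥ 2. The upper and lower bounds meet at 2, so that is the treewidth.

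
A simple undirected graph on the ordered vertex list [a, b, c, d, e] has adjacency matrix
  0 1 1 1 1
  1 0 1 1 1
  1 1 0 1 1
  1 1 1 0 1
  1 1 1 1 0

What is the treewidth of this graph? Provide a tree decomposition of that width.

With just one bag of size 5, the width is 5 − 1 = 4, so tw(G) ≤ 4. On the other hand G contains the 5-clique {a, b, c, d, e}. A clique must lie in a single bag of any decomposition, so no decomposition can have width below 4. Hence tw(G) = 4 exactly.

Treewidth 4.
Bags: B1 = {a, b, c, d, e}
Tree: (single bag)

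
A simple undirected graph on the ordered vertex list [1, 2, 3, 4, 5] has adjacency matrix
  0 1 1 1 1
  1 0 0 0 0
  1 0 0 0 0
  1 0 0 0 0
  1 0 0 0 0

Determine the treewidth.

1

A width-1 tree decomposition is:
Bags: B1 = {1, 3}  B2 = {1, 4}  B3 = {1, 2}  B4 = {1, 5}
Tree: B1–B2, B2–B3, B1–B4
The largest bag has 2 vertices, giving width 1; this decomposition certifies tw(G) ≤ 1. G has an edge, so its treewidth is at least 1. Hence tw(G) = 1 exactly.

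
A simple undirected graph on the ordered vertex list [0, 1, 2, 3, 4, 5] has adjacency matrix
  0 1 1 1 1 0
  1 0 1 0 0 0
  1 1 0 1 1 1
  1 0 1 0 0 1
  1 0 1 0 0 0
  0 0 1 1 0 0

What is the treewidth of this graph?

A width-2 tree decomposition is:
Bags: B1 = {0, 2, 4}  B2 = {0, 2, 3}  B3 = {2, 3, 5}  B4 = {0, 1, 2}
Tree: B1–B2, B2–B3, B2–B4
Each bag holds 3 vertices, so the decomposition has width 2, which upper-bounds the treewidth. Conversely, {0, 1, 2} is a clique of size 3, and the vertices of any clique must share a bag in every tree decomposition; so some bag has ≥ 3 vertices and tw(G) ≥ 2. Combining the bounds, tw(G) = 2.

2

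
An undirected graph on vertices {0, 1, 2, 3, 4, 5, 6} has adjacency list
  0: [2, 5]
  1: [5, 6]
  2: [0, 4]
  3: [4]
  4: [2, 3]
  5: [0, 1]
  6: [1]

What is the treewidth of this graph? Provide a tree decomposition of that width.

Each bag holds 2 vertices, so the decomposition has width 1, which upper-bounds the treewidth. Any graph with an edge has treewidth ≥ 1, and G has the edge 3–4. The upper and lower bounds meet at 1, so that is the treewidth.

Treewidth 1.
One such decomposition:
Bags: B1 = {3, 4}  B2 = {2, 4}  B3 = {0, 2}  B4 = {0, 5}  B5 = {1, 5}  B6 = {1, 6}
Tree: B1–B2, B2–B3, B3–B4, B4–B5, B5–B6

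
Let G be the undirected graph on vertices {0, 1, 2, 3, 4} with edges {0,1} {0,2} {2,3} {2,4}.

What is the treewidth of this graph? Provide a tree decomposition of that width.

Treewidth 1.
One optimal decomposition is:
Bags: B1 = {0, 1}  B2 = {0, 2}  B3 = {2, 3}  B4 = {2, 4}
Tree: B1–B2, B2–B3, B3–B4

Every bag has size at most 2, so the width is 2 − 1 = 1 and tw(G) ≤ 1. Since G has at least one edge (e.g. 1–0), it is not an edgeless graph, so tw(G) ≥ 1. The upper and lower bounds meet at 1, so that is the treewidth.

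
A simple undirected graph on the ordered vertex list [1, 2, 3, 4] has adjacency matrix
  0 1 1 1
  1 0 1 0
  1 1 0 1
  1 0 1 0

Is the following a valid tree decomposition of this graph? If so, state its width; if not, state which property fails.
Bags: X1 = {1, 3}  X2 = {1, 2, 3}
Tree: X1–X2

No — vertex 4 appears in no bag.

A tree decomposition must satisfy three properties: every vertex lies in some bag; for every edge, both endpoints lie together in some bag; and for every vertex, the bags containing it form a connected subtree. Here vertex 4 appears in no bag, so the decomposition is invalid.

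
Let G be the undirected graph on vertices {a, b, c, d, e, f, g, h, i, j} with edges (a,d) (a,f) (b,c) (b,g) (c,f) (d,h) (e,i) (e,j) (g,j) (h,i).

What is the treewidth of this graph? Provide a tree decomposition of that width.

Treewidth 2.
Bags: B1 = {a, d, h}  B2 = {a, f, h}  B3 = {c, f, h}  B4 = {b, c, h}  B5 = {b, g, h}  B6 = {g, h, j}  B7 = {e, h, j}  B8 = {e, h, i}
Tree: B1–B2, B2–B3, B3–B4, B4–B5, B5–B6, B6–B7, B7–B8

Each bag holds 3 vertices, so the decomposition has width 2, which upper-bounds the treewidth. For the lower bound, G contains the cycle h–d–a–f–c–b–g–j–e–i–h, so G is not a forest; only forests have treewidth ≤ 1, hence tw(G) ≥ 2. Combining the bounds, tw(G) = 2.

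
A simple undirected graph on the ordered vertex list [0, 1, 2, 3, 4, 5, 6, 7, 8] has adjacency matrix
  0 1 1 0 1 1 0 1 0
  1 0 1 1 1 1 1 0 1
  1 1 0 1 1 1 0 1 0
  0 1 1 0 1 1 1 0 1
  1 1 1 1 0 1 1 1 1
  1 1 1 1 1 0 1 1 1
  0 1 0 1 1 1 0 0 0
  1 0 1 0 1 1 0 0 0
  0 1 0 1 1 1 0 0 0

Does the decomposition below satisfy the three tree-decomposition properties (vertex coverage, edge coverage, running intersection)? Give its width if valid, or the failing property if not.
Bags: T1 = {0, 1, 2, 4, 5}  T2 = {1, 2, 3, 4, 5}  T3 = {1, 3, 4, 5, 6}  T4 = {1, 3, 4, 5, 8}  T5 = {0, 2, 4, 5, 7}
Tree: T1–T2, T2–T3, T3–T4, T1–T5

Vertex coverage: the bags together contain {0, 1, 2, 3, 4, 5, 6, 7, 8}, the full vertex set. Edge coverage: each edge of G has both endpoints in at least one bag. Running intersection: for every vertex, the bags containing it form a connected subtree. All three properties hold, so this is a valid tree decomposition of width max|bag| − 1 = 4, and hence tw(G) ≤ 4.

Yes; width 4.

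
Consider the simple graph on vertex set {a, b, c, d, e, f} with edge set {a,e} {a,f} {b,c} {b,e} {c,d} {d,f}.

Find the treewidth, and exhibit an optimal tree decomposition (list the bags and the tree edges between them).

Treewidth 2.
Bags: B1 = {c, d, f}  B2 = {a, c, f}  B3 = {a, c, e}  B4 = {b, c, e}
Tree: B1–B2, B2–B3, B3–B4

Every bag has size at most 3, so the width is 3 − 1 = 2 and tw(G) ≤ 2. For the lower bound, G contains the cycle c–d–f–a–e–b–c, so G is not a forest; only forests have treewidth ≤ 1, hence tw(G) ≥ 2. The upper and lower bounds meet at 2, so that is the treewidth.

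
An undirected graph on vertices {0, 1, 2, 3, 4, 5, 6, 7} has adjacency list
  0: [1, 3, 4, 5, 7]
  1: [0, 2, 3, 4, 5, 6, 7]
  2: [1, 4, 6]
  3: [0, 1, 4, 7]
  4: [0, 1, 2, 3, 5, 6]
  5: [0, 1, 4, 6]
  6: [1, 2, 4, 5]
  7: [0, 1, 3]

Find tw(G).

3

A width-3 tree decomposition is:
Bags: B1 = {0, 1, 3, 4}  B2 = {0, 1, 4, 5}  B3 = {0, 1, 3, 7}  B4 = {1, 4, 5, 6}  B5 = {1, 2, 4, 6}
Tree: B1–B2, B1–B3, B2–B4, B4–B5
The largest bag has 4 vertices, giving width 3; this decomposition certifies tw(G) ≤ 3. Conversely, {0, 1, 3, 4} is a clique of size 4, and the vertices of any clique must share a bag in every tree decomposition; so some bag has ≥ 4 vertices and tw(G) ≥ 3. Combining the bounds, tw(G) = 3.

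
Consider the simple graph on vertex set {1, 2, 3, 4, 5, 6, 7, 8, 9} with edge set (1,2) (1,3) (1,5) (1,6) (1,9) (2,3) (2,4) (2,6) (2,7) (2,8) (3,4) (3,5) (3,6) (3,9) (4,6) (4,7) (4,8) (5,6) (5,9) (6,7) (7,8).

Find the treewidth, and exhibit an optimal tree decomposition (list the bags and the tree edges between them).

The largest bag has 4 vertices, giving width 3; this decomposition certifies tw(G) ≤ 3. For the lower bound, the 4 vertices {1, 3, 5, 9} are pairwise adjacent, and any tree decomposition puts a clique entirely inside one bag — forcing width ≥ 3. Hence tw(G) = 3 exactly.

Treewidth 3.
One such decomposition:
Bags: B1 = {1, 3, 5, 9}  B2 = {1, 3, 5, 6}  B3 = {1, 2, 3, 6}  B4 = {2, 3, 4, 6}  B5 = {2, 4, 6, 7}  B6 = {2, 4, 7, 8}
Tree: B1–B2, B2–B3, B3–B4, B4–B5, B5–B6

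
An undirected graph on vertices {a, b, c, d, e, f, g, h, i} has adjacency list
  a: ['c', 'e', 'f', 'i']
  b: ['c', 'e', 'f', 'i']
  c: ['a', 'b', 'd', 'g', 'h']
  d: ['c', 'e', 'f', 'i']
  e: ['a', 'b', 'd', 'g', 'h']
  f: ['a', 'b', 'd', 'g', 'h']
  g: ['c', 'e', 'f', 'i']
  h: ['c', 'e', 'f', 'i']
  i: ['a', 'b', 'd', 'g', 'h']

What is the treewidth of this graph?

4

A width-4 tree decomposition is:
Bags: B1 = {a, c, e, f, i}  B2 = {b, c, e, f, i}  B3 = {c, e, f, h, i}  B4 = {c, e, f, g, i}  B5 = {c, d, e, f, i}
Tree: B1–B2, B2–B3, B3–B4, B4–B5
Every bag has size at most 5, so the width is 5 − 1 = 4 and tw(G) ≤ 4. For the lower bound: the 5 vertex sets {a,e}, {b,f}, {c,h}, {i}, {g} are disjoint, each induces a connected subgraph, and every pair is joined by at least one edge of G. Contracting each set to a single vertex therefore yields K_{5} as a minor, and since treewidth is minor-monotone, tw(G) ≥ tw(K_{5}) = 4. Therefore the treewidth is 4.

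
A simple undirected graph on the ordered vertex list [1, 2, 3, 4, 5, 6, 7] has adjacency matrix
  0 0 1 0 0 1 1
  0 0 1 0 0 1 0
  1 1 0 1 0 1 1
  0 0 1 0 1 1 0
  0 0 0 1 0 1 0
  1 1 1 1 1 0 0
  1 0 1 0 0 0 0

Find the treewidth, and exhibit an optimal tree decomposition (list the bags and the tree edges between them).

Treewidth 2.
Bags: B1 = {1, 3, 6}  B2 = {2, 3, 6}  B3 = {1, 3, 7}  B4 = {3, 4, 6}  B5 = {4, 5, 6}
Tree: B1–B2, B1–B3, B2–B4, B4–B5

Each bag holds 3 vertices, so the decomposition has width 2, which upper-bounds the treewidth. Conversely, {1, 3, 6} is a clique of size 3, and the vertices of any clique must share a bag in every tree decomposition; so some bag has ≥ 3 vertices and tw(G) ≥ 2. The upper and lower bounds meet at 2, so that is the treewidth.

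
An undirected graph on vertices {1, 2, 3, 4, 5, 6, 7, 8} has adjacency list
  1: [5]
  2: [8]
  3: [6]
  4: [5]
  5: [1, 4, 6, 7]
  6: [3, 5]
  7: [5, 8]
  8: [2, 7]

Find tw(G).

A width-1 tree decomposition is:
Bags: B1 = {4, 5}  B2 = {5, 6}  B3 = {1, 5}  B4 = {5, 7}  B5 = {3, 6}  B6 = {7, 8}  B7 = {2, 8}
Tree: B1–B2, B1–B3, B2–B4, B2–B5, B4–B6, B6–B7
Each bag holds 2 vertices, so the decomposition has width 1, which upper-bounds the treewidth. Any graph with an edge has treewidth ≥ 1, and G has the edge 5–4. Combining the bounds, tw(G) = 1.

1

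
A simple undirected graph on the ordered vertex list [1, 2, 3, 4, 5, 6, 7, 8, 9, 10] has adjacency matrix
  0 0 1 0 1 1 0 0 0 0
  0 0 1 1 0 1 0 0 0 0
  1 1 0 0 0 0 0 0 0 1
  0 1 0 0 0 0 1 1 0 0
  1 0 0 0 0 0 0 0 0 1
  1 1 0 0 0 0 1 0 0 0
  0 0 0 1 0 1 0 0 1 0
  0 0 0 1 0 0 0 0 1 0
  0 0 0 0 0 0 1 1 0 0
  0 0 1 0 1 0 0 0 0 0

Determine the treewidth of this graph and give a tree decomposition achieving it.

Treewidth 2.
Bags: B1 = {1, 5, 10}  B2 = {1, 3, 10}  B3 = {1, 3, 6}  B4 = {2, 3, 6}  B5 = {2, 6, 7}  B6 = {2, 4, 7}  B7 = {4, 7, 9}  B8 = {4, 8, 9}
Tree: B1–B2, B2–B3, B3–B4, B4–B5, B5–B6, B6–B7, B7–B8

Every bag has size at most 3, so the width is 3 − 1 = 2 and tw(G) ≤ 2. For the lower bound, G contains the cycle 5–10–3–1–5, so G is not a forest; only forests have treewidth ≤ 1, hence tw(G) ≥ 2. Combining the bounds, tw(G) = 2.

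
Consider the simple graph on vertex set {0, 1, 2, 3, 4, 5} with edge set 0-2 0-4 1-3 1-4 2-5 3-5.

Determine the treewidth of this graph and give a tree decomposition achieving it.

Treewidth 2.
Bags: B1 = {0, 2, 4}  B2 = {1, 2, 4}  B3 = {1, 2, 3}  B4 = {2, 3, 5}
Tree: B1–B2, B2–B3, B3–B4

Every bag has size at most 3, so the width is 3 − 1 = 2 and tw(G) ≤ 2. The edges 2–0–4–1–3–5–2 form a cycle, so G is not a tree and its treewidth is at least 2. Combining the bounds, tw(G) = 2.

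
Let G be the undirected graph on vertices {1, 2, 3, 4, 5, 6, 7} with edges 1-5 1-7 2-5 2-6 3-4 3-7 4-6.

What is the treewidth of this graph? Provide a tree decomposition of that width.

Treewidth 2.
One optimal decomposition is:
Bags: B1 = {3, 4, 6}  B2 = {2, 3, 6}  B3 = {2, 3, 5}  B4 = {1, 3, 5}  B5 = {1, 3, 7}
Tree: B1–B2, B2–B3, B3–B4, B4–B5

Every bag has size at most 3, so the width is 3 − 1 = 2 and tw(G) ≤ 2. The edges 3–4–6–2–5–1–7–3 form a cycle, so G is not a tree and its treewidth is at least 2. The upper and lower bounds meet at 2, so that is the treewidth.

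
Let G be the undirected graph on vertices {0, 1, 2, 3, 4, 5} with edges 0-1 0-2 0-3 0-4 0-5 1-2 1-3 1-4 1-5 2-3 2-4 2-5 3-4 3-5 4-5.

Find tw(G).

A width-5 tree decomposition is:
Bags: B1 = {0, 1, 2, 3, 4, 5}
Tree: (single bag)
With just one bag of size 6, the width is 6 − 1 = 5, so tw(G) ≤ 5. Conversely, {0, 1, 2, 3, 4, 5} is a clique of size 6, and the vertices of any clique must share a bag in every tree decomposition; so some bag has ≥ 6 vertices and tw(G) ≥ 5. Hence tw(G) = 5 exactly.

5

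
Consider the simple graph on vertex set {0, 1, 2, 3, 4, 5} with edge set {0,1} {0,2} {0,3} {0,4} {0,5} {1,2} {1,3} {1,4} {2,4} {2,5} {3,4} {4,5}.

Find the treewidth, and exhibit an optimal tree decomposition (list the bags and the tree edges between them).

The largest bag has 4 vertices, giving width 3; this decomposition certifies tw(G) ≤ 3. For the lower bound, the 4 vertices {0, 1, 2, 4} are pairwise adjacent, and any tree decomposition puts a clique entirely inside one bag — forcing width ≥ 3. Therefore the treewidth is 3.

Treewidth 3.
One optimal decomposition is:
Bags: B1 = {0, 1, 3, 4}  B2 = {0, 1, 2, 4}  B3 = {0, 2, 4, 5}
Tree: B1–B2, B2–B3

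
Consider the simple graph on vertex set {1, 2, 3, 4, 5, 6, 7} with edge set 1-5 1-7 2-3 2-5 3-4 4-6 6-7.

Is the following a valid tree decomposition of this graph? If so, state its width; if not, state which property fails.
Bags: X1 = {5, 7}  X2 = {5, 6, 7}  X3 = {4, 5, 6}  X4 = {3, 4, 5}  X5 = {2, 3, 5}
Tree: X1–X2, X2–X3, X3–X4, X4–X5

A tree decomposition must satisfy three properties: every vertex lies in some bag; for every edge, both endpoints lie together in some bag; and for every vertex, the bags containing it form a connected subtree. Here vertex 1 appears in no bag, so the decomposition is invalid.

No — vertex 1 appears in no bag.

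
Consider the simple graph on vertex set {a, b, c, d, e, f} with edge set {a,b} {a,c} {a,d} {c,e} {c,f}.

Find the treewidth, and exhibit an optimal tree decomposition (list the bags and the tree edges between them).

Every bag has size at most 2, so the width is 2 − 1 = 1 and tw(G) ≤ 1. Since G has at least one edge (e.g. c–a), it is not an edgeless graph, so tw(G) ≥ 1. Combining the bounds, tw(G) = 1.

Treewidth 1.
Bags: B1 = {a, c}  B2 = {c, f}  B3 = {a, d}  B4 = {a, b}  B5 = {c, e}
Tree: B1–B2, B1–B3, B1–B4, B1–B5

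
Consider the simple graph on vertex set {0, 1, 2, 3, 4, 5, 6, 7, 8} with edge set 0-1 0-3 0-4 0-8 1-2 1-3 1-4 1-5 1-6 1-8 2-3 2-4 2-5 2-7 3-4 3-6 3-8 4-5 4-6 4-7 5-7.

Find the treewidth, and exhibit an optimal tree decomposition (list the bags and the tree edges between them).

Every bag has size at most 4, so the width is 4 − 1 = 3 and tw(G) ≤ 3. On the other hand G contains the 4-clique {0, 1, 3, 8}. A clique must lie in a single bag of any decomposition, so no decomposition can have width below 3. The upper and lower bounds meet at 3, so that is the treewidth.

Treewidth 3.
Bags: B1 = {1, 2, 3, 4}  B2 = {0, 1, 3, 4}  B3 = {1, 3, 4, 6}  B4 = {1, 2, 4, 5}  B5 = {2, 4, 5, 7}  B6 = {0, 1, 3, 8}
Tree: B1–B2, B2–B3, B1–B4, B4–B5, B2–B6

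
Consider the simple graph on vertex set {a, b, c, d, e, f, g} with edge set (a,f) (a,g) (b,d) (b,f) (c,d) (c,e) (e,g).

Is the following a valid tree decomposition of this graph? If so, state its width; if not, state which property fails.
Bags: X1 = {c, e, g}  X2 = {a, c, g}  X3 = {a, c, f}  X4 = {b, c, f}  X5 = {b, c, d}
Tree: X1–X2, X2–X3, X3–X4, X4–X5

Yes; width 2.

Checking the three conditions: (i) the bags cover all of {a, b, c, d, e, f, g}; (ii) for each edge, some bag contains both endpoints; (iii) the bags containing any fixed vertex form a subtree. All hold, so the decomposition is valid with width 3 − 1 = 2.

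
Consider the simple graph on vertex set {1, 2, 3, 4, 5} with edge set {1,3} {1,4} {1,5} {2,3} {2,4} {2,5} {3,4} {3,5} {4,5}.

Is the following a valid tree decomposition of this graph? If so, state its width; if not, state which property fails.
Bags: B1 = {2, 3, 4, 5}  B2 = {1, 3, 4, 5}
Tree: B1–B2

Yes; width 3.

Every vertex of G appears in some bag (union = {1, 2, 3, 4, 5}); every edge is covered by a bag; and for each vertex v the set of bags containing v is connected in the bag tree. The decomposition is therefore valid. The largest bag has 4 vertices, so the width is 3.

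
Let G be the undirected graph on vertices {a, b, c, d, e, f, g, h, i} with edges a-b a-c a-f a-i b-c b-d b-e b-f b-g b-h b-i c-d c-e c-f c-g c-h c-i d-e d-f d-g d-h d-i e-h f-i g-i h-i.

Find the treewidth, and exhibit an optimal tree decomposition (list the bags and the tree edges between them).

Treewidth 4.
One optimal decomposition is:
Bags: B1 = {b, c, d, g, i}  B2 = {b, c, d, h, i}  B3 = {b, c, d, e, h}  B4 = {b, c, d, f, i}  B5 = {a, b, c, f, i}
Tree: B1–B2, B2–B3, B1–B4, B4–B5

The largest bag has 5 vertices, giving width 4; this decomposition certifies tw(G) ≤ 4. On the other hand G contains the 5-clique {b, c, d, e, h}. A clique must lie in a single bag of any decomposition, so no decomposition can have width below 4. Combining the bounds, tw(G) = 4.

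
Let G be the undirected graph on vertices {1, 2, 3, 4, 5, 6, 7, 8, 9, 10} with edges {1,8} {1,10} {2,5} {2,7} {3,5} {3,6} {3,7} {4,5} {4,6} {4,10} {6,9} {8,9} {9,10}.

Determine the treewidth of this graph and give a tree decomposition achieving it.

Every bag has size at most 3, so the width is 3 − 1 = 2 and tw(G) ≤ 2. For the lower bound, G contains the cycle 1–8–9–10–1, so G is not a forest; only forests have treewidth ≤ 1, hence tw(G) ≥ 2. The upper and lower bounds meet at 2, so that is the treewidth.

Treewidth 2.
One such decomposition:
Bags: B1 = {1, 8, 10}  B2 = {8, 9, 10}  B3 = {4, 9, 10}  B4 = {4, 6, 9}  B5 = {4, 5, 6}  B6 = {3, 5, 6}  B7 = {2, 3, 5}  B8 = {2, 3, 7}
Tree: B1–B2, B2–B3, B3–B4, B4–B5, B5–B6, B6–B7, B7–B8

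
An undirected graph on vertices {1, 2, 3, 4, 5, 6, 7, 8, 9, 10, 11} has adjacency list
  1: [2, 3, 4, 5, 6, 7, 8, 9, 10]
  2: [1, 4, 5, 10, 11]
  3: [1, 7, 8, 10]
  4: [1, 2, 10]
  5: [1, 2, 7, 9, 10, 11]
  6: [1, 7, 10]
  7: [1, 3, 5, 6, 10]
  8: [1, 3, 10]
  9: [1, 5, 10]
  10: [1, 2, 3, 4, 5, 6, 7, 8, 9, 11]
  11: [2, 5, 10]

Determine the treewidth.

3

A width-3 tree decomposition is:
Bags: B1 = {1, 5, 7, 10}  B2 = {1, 2, 5, 10}  B3 = {1, 3, 7, 10}  B4 = {1, 5, 9, 10}  B5 = {1, 2, 4, 10}  B6 = {2, 5, 10, 11}  B7 = {1, 6, 7, 10}  B8 = {1, 3, 8, 10}
Tree: B1–B2, B1–B3, B2–B4, B2–B5, B2–B6, B1–B7, B3–B8
Every bag has size at most 4, so the width is 4 − 1 = 3 and tw(G) ≤ 3. On the other hand G contains the 4-clique {1, 3, 8, 10}. A clique must lie in a single bag of any decomposition, so no decomposition can have width below 3. The upper and lower bounds meet at 3, so that is the treewidth.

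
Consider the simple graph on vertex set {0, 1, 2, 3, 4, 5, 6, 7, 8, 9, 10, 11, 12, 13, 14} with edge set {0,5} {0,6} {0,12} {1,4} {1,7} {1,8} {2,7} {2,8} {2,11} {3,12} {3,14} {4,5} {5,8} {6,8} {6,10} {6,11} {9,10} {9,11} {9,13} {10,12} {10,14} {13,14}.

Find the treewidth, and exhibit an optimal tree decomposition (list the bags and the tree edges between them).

Every bag has size at most 4, so the width is 4 − 1 = 3 and tw(G) ≤ 3. For the lower bound: the 4 vertex sets {1,4,7}, {5}, {8}, {0,2,6,11} are disjoint, each induces a connected subgraph, and every pair is joined by at least one edge of G. Contracting each set to a single vertex therefore yields K_{4} as a minor, and since treewidth is minor-monotone, tw(G) ≥ tw(K_{4}) = 3. Hence tw(G) = 3 exactly.

Treewidth 3.
One such decomposition:
Bags: B1 = {1, 4, 5, 7}  B2 = {1, 5, 7, 8}  B3 = {2, 5, 7, 8}  B4 = {0, 2, 5, 8}  B5 = {0, 2, 6, 8}  B6 = {0, 2, 6, 11}  B7 = {0, 6, 11, 12}  B8 = {6, 10, 11, 12}  B9 = {9, 10, 11, 12}  B10 = {3, 9, 10, 12}  B11 = {3, 9, 10, 14}  B12 = {3, 9, 13, 14}
Tree: B1–B2, B2–B3, B3–B4, B4–B5, B5–B6, B6–B7, B7–B8, B8–B9, B9–B10, B10–B11, B11–B12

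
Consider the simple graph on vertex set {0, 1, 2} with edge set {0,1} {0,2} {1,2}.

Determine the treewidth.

2

A width-2 tree decomposition is:
Bags: B1 = {0, 1, 2}
Tree: (single bag)
With just one bag of size 3, the width is 3 − 1 = 2, so tw(G) ≤ 2. On the other hand G contains the 3-clique {0, 1, 2}. A clique must lie in a single bag of any decomposition, so no decomposition can have width below 2. Combining the bounds, tw(G) = 2.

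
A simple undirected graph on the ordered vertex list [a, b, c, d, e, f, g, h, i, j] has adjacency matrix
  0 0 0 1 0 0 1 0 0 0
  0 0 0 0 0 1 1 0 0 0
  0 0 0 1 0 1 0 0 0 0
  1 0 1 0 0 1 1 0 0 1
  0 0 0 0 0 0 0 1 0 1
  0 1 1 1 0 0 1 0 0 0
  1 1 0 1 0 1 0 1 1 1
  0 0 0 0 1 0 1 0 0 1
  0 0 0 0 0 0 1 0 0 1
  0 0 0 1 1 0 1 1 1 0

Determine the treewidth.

2

A width-2 tree decomposition is:
Bags: B1 = {d, f, g}  B2 = {d, g, j}  B3 = {g, i, j}  B4 = {g, h, j}  B5 = {e, h, j}  B6 = {a, d, g}  B7 = {b, f, g}  B8 = {c, d, f}
Tree: B1–B2, B2–B3, B3–B4, B4–B5, B1–B6, B1–B7, B1–B8
Every bag has size at most 3, so the width is 3 − 1 = 2 and tw(G) ≤ 2. On the other hand G contains the 3-clique {d, g, j}. A clique must lie in a single bag of any decomposition, so no decomposition can have width below 2. Therefore the treewidth is 2.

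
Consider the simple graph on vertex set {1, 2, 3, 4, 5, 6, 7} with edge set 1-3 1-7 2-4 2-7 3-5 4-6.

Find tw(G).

1

A width-1 tree decomposition is:
Bags: B1 = {3, 5}  B2 = {1, 3}  B3 = {1, 7}  B4 = {2, 7}  B5 = {2, 4}  B6 = {4, 6}
Tree: B1–B2, B2–B3, B3–B4, B4–B5, B5–B6
Every bag has size at most 2, so the width is 2 − 1 = 1 and tw(G) ≤ 1. Since G has at least one edge (e.g. 5–3), it is not an edgeless graph, so tw(G) ≥ 1. Hence tw(G) = 1 exactly.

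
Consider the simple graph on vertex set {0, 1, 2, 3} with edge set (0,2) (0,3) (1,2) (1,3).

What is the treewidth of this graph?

2

A width-2 tree decomposition is:
Bags: B1 = {1, 2, 3}  B2 = {0, 2, 3}
Tree: B1–B2
The largest bag has 3 vertices, giving width 2; this decomposition certifies tw(G) ≤ 2. The edges 3–1–2–0–3 form a cycle, so G is not a tree and its treewidth is at least 2. Combining the bounds, tw(G) = 2.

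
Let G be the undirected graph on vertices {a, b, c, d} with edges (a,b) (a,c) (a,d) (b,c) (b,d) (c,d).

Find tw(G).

3

A width-3 tree decomposition is:
Bags: B1 = {a, b, c, d}
Tree: (single bag)
A single bag containing all 4 vertices is trivially a valid decomposition of width 3. For the lower bound, the 4 vertices {a, b, c, d} are pairwise adjacent, and any tree decomposition puts a clique entirely inside one bag — forcing width ≥ 3. Hence tw(G) = 3 exactly.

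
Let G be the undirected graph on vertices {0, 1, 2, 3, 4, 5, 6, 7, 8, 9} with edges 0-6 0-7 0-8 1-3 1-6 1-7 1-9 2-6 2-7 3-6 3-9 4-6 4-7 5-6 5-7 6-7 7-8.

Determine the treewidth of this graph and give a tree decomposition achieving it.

Treewidth 2.
One optimal decomposition is:
Bags: B1 = {5, 6, 7}  B2 = {0, 6, 7}  B3 = {1, 6, 7}  B4 = {2, 6, 7}  B5 = {4, 6, 7}  B6 = {0, 7, 8}  B7 = {1, 3, 6}  B8 = {1, 3, 9}
Tree: B1–B2, B2–B3, B1–B4, B4–B5, B2–B6, B3–B7, B7–B8

Every bag has size at most 3, so the width is 3 − 1 = 2 and tw(G) ≤ 2. For the lower bound, the 3 vertices {0, 7, 8} are pairwise adjacent, and any tree decomposition puts a clique entirely inside one bag — forcing width ≥ 2. Hence tw(G) = 2 exactly.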